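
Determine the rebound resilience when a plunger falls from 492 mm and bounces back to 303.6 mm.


Resilience = h_rebound / h_drop * 100
= 303.6 / 492 * 100
= 61.7%

61.7%


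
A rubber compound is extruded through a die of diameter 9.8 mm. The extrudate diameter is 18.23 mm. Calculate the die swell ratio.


Die swell ratio = D_extrudate / D_die
= 18.23 / 9.8
= 1.86

Die swell = 1.86


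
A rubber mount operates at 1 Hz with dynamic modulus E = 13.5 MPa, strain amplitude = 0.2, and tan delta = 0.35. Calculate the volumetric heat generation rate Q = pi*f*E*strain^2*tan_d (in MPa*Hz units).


Q = pi * f * E * strain^2 * tan_d
= pi * 1 * 13.5 * 0.2^2 * 0.35
= pi * 1 * 13.5 * 0.0400 * 0.35
= 0.5938

Q = 0.5938


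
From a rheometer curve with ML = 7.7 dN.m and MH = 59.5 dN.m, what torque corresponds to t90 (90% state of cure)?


M90 = ML + 0.9 * (MH - ML)
M90 = 7.7 + 0.9 * (59.5 - 7.7)
M90 = 7.7 + 0.9 * 51.8
M90 = 54.32 dN.m

54.32 dN.m


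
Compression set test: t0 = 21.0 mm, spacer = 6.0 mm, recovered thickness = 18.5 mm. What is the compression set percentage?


CS = (t0 - recovered) / (t0 - ts) * 100
= (21.0 - 18.5) / (21.0 - 6.0) * 100
= 2.5 / 15.0 * 100
= 16.7%

16.7%


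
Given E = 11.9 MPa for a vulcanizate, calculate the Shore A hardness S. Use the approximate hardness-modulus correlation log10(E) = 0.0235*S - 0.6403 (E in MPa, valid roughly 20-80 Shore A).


log10(E) = 0.0235*S - 0.6403  =>  S = (log10(E) + 0.6403) / 0.0235
log10(11.9) = 1.075547
S = (1.075547 + 0.6403) / 0.0235 = 1.715847 / 0.0235
S = 73.0

Shore A = 73.0


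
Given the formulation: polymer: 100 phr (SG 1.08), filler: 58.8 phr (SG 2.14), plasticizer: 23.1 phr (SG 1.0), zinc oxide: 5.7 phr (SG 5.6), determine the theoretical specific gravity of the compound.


Sum of weights = 187.6
Volume contributions:
  polymer: 100/1.08 = 92.5926
  filler: 58.8/2.14 = 27.4766
  plasticizer: 23.1/1.0 = 23.1000
  zinc oxide: 5.7/5.6 = 1.0179
Sum of volumes = 144.1871
SG = 187.6 / 144.1871 = 1.301

SG = 1.301


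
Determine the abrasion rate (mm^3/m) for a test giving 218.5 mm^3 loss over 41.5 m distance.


Rate = volume_loss / distance
= 218.5 / 41.5
= 5.265 mm^3/m

5.265 mm^3/m


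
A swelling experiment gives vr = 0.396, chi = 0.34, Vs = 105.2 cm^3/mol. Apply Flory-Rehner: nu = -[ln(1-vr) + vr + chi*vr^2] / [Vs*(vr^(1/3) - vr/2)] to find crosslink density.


ln(1 - vr) = ln(1 - 0.396) = -0.5042
Numerator = -((-0.5042) + 0.396 + 0.34 * 0.396^2) = 0.0549
Denominator = 105.2 * (0.396^(1/3) - 0.396/2) = 56.4232
nu = 0.0549 / 56.4232 = 9.7236e-04 mol/cm^3

9.7236e-04 mol/cm^3


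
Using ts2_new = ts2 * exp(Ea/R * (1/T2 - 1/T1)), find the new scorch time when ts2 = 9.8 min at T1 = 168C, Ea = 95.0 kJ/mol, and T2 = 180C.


Convert temperatures: T1 = 168 + 273.15 = 441.15 K, T2 = 180 + 273.15 = 453.15 K
ts2_new = 9.8 * exp(95000 / 8.314 * (1/453.15 - 1/441.15))
1/T2 - 1/T1 = -6.0028e-05
ts2_new = 4.94 min

4.94 min


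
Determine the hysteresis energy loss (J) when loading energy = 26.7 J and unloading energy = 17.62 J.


Hysteresis loss = loading - unloading
= 26.7 - 17.62
= 9.08 J

9.08 J


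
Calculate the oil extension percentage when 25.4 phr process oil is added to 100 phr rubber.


Oil % = oil / (100 + oil) * 100
= 25.4 / (100 + 25.4) * 100
= 25.4 / 125.4 * 100
= 20.26%

20.26%


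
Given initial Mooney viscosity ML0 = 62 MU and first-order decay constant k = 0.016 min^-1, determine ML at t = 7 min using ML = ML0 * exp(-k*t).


ML = ML0 * exp(-k * t)
ML = 62 * exp(-0.016 * 7)
ML = 62 * 0.8940
ML = 55.43 MU

55.43 MU


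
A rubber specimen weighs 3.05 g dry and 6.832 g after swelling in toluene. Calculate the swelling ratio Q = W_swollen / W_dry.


Q = W_swollen / W_dry
Q = 6.832 / 3.05
Q = 2.24

Q = 2.24


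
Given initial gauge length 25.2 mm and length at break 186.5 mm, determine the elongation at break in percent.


Elongation = (Lf - L0) / L0 * 100
= (186.5 - 25.2) / 25.2 * 100
= 161.3 / 25.2 * 100
= 640.1%

640.1%


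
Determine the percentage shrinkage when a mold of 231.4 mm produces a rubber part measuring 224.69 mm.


Shrinkage = (mold - part) / mold * 100
= (231.4 - 224.69) / 231.4 * 100
= 6.71 / 231.4 * 100
= 2.9%

2.9%


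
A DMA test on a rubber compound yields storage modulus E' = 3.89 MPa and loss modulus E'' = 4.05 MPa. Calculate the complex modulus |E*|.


|E*| = sqrt(E'^2 + E''^2)
= sqrt(3.89^2 + 4.05^2)
= sqrt(15.1321 + 16.4025)
= 5.616 MPa

5.616 MPa


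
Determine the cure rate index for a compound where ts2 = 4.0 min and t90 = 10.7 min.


CRI = 100 / (t90 - ts2)
= 100 / (10.7 - 4.0)
= 100 / 6.7
= 14.93 min^-1

14.93 min^-1


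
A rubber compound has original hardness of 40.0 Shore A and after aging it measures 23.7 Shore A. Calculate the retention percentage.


Retention = aged / original * 100
= 23.7 / 40.0 * 100
= 59.2%

59.2%


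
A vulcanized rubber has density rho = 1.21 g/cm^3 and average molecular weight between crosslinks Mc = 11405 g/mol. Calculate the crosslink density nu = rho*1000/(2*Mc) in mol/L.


nu = rho * 1000 / (2 * Mc)
nu = 1.21 * 1000 / (2 * 11405)
nu = 1210.0 / 22810
nu = 0.0530 mol/L

0.0530 mol/L


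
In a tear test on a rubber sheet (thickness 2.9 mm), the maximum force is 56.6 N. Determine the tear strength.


Tear strength = force / thickness
= 56.6 / 2.9
= 19.52 N/mm

19.52 N/mm


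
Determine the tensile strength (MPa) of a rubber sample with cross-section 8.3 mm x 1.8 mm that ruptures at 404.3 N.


Area = width * thickness = 8.3 * 1.8 = 14.94 mm^2
TS = force / area = 404.3 / 14.94 = 27.06 MPa

27.06 MPa


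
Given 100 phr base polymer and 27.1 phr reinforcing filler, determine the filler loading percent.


Filler % = filler / (rubber + filler) * 100
= 27.1 / (100 + 27.1) * 100
= 27.1 / 127.1 * 100
= 21.32%

21.32%


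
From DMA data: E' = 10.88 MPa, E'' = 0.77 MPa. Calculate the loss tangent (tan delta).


tan delta = E'' / E'
= 0.77 / 10.88
= 0.0708

tan delta = 0.0708


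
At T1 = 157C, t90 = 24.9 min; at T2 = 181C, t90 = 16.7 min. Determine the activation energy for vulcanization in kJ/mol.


T1 = 430.15 K, T2 = 454.15 K
1/T1 - 1/T2 = 1.2285e-04
ln(t1/t2) = ln(24.9/16.7) = 0.3995
Ea = 8.314 * 0.3995 / 1.2285e-04 = 27032.7561 J/mol
Ea = 27.03 kJ/mol

27.03 kJ/mol


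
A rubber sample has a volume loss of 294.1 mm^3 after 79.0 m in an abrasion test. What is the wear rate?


Rate = volume_loss / distance
= 294.1 / 79.0
= 3.723 mm^3/m

3.723 mm^3/m


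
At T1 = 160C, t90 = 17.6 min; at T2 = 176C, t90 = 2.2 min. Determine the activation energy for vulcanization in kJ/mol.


T1 = 433.15 K, T2 = 449.15 K
1/T1 - 1/T2 = 8.2241e-05
ln(t1/t2) = ln(17.6/2.2) = 2.0794
Ea = 8.314 * 2.0794 / 8.2241e-05 = 210216.3427 J/mol
Ea = 210.22 kJ/mol

210.22 kJ/mol


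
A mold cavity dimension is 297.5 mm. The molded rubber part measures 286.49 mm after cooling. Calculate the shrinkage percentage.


Shrinkage = (mold - part) / mold * 100
= (297.5 - 286.49) / 297.5 * 100
= 11.01 / 297.5 * 100
= 3.7%

3.7%


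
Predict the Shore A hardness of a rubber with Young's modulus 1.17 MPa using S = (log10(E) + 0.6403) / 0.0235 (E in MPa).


log10(E) = 0.0235*S - 0.6403  =>  S = (log10(E) + 0.6403) / 0.0235
log10(1.17) = 0.068186
S = (0.068186 + 0.6403) / 0.0235 = 0.708486 / 0.0235
S = 30.1

Shore A = 30.1


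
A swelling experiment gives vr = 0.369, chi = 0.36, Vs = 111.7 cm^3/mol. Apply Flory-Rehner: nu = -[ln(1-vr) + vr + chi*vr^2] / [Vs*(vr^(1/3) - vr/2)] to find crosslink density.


ln(1 - vr) = ln(1 - 0.369) = -0.4604
Numerator = -((-0.4604) + 0.369 + 0.36 * 0.369^2) = 0.0424
Denominator = 111.7 * (0.369^(1/3) - 0.369/2) = 59.5091
nu = 0.0424 / 59.5091 = 7.1302e-04 mol/cm^3

7.1302e-04 mol/cm^3


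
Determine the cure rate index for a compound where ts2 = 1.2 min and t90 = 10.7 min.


CRI = 100 / (t90 - ts2)
= 100 / (10.7 - 1.2)
= 100 / 9.5
= 10.53 min^-1

10.53 min^-1


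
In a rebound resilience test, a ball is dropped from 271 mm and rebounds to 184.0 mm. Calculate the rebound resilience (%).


Resilience = h_rebound / h_drop * 100
= 184.0 / 271 * 100
= 67.9%

67.9%


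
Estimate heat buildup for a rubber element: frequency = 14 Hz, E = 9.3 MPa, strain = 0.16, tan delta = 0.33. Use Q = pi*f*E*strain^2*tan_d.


Q = pi * f * E * strain^2 * tan_d
= pi * 14 * 9.3 * 0.16^2 * 0.33
= pi * 14 * 9.3 * 0.0256 * 0.33
= 3.4555

Q = 3.4555


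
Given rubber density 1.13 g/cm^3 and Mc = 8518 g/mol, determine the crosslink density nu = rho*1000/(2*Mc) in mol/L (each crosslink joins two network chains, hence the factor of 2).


nu = rho * 1000 / (2 * Mc)
nu = 1.13 * 1000 / (2 * 8518)
nu = 1130.0 / 17036
nu = 0.0663 mol/L

0.0663 mol/L


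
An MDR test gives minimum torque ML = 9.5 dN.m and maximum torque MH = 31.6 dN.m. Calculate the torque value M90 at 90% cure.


M90 = ML + 0.9 * (MH - ML)
M90 = 9.5 + 0.9 * (31.6 - 9.5)
M90 = 9.5 + 0.9 * 22.1
M90 = 29.39 dN.m

29.39 dN.m


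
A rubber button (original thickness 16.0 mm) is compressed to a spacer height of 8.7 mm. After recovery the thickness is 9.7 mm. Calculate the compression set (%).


CS = (t0 - recovered) / (t0 - ts) * 100
= (16.0 - 9.7) / (16.0 - 8.7) * 100
= 6.3 / 7.3 * 100
= 86.3%

86.3%


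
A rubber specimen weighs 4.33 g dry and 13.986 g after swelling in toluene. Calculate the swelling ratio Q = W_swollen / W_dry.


Q = W_swollen / W_dry
Q = 13.986 / 4.33
Q = 3.23

Q = 3.23


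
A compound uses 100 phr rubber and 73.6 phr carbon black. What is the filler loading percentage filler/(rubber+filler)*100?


Filler % = filler / (rubber + filler) * 100
= 73.6 / (100 + 73.6) * 100
= 73.6 / 173.6 * 100
= 42.4%

42.4%


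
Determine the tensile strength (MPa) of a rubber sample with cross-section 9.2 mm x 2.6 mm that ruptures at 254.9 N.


Area = width * thickness = 9.2 * 2.6 = 23.92 mm^2
TS = force / area = 254.9 / 23.92 = 10.66 MPa

10.66 MPa


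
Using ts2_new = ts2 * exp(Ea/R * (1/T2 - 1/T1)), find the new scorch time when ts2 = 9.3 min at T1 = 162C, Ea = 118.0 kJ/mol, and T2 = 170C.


Convert temperatures: T1 = 162 + 273.15 = 435.15 K, T2 = 170 + 273.15 = 443.15 K
ts2_new = 9.3 * exp(118000 / 8.314 * (1/443.15 - 1/435.15))
1/T2 - 1/T1 = -4.1486e-05
ts2_new = 5.16 min

5.16 min


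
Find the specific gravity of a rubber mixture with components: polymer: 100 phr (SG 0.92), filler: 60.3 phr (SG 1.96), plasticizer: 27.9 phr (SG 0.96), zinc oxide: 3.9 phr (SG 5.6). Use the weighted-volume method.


Sum of weights = 192.1
Volume contributions:
  polymer: 100/0.92 = 108.6957
  filler: 60.3/1.96 = 30.7653
  plasticizer: 27.9/0.96 = 29.0625
  zinc oxide: 3.9/5.6 = 0.6964
Sum of volumes = 169.2199
SG = 192.1 / 169.2199 = 1.135

SG = 1.135


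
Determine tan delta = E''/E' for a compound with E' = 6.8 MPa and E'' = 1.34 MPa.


tan delta = E'' / E'
= 1.34 / 6.8
= 0.1971

tan delta = 0.1971


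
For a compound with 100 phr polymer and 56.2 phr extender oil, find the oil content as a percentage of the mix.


Oil % = oil / (100 + oil) * 100
= 56.2 / (100 + 56.2) * 100
= 56.2 / 156.2 * 100
= 35.98%

35.98%


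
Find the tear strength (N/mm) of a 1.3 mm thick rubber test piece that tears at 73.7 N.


Tear strength = force / thickness
= 73.7 / 1.3
= 56.69 N/mm

56.69 N/mm


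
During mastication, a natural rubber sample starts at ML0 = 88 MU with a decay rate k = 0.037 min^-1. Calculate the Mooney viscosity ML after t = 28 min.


ML = ML0 * exp(-k * t)
ML = 88 * exp(-0.037 * 28)
ML = 88 * 0.3549
ML = 31.23 MU

31.23 MU


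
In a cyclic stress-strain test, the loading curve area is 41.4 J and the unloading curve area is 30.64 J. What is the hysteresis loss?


Hysteresis loss = loading - unloading
= 41.4 - 30.64
= 10.76 J

10.76 J


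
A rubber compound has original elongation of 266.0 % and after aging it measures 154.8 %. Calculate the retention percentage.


Retention = aged / original * 100
= 154.8 / 266.0 * 100
= 58.2%

58.2%


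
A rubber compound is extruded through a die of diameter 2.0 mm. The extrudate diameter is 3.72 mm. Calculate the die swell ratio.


Die swell ratio = D_extrudate / D_die
= 3.72 / 2.0
= 1.86

Die swell = 1.86


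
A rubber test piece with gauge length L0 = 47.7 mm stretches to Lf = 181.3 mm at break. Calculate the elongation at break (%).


Elongation = (Lf - L0) / L0 * 100
= (181.3 - 47.7) / 47.7 * 100
= 133.6 / 47.7 * 100
= 280.1%

280.1%


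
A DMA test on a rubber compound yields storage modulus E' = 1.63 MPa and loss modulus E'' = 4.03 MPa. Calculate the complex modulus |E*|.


|E*| = sqrt(E'^2 + E''^2)
= sqrt(1.63^2 + 4.03^2)
= sqrt(2.6569 + 16.2409)
= 4.347 MPa

4.347 MPa


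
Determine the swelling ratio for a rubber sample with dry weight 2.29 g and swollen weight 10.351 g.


Q = W_swollen / W_dry
Q = 10.351 / 2.29
Q = 4.52

Q = 4.52


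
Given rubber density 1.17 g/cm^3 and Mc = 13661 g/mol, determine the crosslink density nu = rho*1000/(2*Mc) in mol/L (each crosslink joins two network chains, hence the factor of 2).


nu = rho * 1000 / (2 * Mc)
nu = 1.17 * 1000 / (2 * 13661)
nu = 1170.0 / 27322
nu = 0.0428 mol/L

0.0428 mol/L


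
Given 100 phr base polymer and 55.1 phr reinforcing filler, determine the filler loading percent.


Filler % = filler / (rubber + filler) * 100
= 55.1 / (100 + 55.1) * 100
= 55.1 / 155.1 * 100
= 35.53%

35.53%


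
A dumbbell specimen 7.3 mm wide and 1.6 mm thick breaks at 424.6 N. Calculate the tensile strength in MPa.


Area = width * thickness = 7.3 * 1.6 = 11.68 mm^2
TS = force / area = 424.6 / 11.68 = 36.35 MPa

36.35 MPa


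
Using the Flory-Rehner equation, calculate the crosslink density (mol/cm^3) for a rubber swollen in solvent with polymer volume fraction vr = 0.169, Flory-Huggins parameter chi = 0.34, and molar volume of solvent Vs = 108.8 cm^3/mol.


ln(1 - vr) = ln(1 - 0.169) = -0.1851
Numerator = -((-0.1851) + 0.169 + 0.34 * 0.169^2) = 0.0064
Denominator = 108.8 * (0.169^(1/3) - 0.169/2) = 50.9595
nu = 0.0064 / 50.9595 = 1.2588e-04 mol/cm^3

1.2588e-04 mol/cm^3


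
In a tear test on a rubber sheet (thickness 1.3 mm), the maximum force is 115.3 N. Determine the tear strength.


Tear strength = force / thickness
= 115.3 / 1.3
= 88.69 N/mm

88.69 N/mm


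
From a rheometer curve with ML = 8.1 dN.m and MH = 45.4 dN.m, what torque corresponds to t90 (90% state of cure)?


M90 = ML + 0.9 * (MH - ML)
M90 = 8.1 + 0.9 * (45.4 - 8.1)
M90 = 8.1 + 0.9 * 37.3
M90 = 41.67 dN.m

41.67 dN.m


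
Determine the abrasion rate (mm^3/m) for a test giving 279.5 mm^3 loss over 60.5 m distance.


Rate = volume_loss / distance
= 279.5 / 60.5
= 4.62 mm^3/m

4.62 mm^3/m


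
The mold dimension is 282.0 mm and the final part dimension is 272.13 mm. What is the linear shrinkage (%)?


Shrinkage = (mold - part) / mold * 100
= (282.0 - 272.13) / 282.0 * 100
= 9.87 / 282.0 * 100
= 3.5%

3.5%


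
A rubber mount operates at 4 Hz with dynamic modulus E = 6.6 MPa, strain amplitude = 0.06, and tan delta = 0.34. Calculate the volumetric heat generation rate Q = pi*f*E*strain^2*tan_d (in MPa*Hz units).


Q = pi * f * E * strain^2 * tan_d
= pi * 4 * 6.6 * 0.06^2 * 0.34
= pi * 4 * 6.6 * 0.0036 * 0.34
= 0.1015

Q = 0.1015


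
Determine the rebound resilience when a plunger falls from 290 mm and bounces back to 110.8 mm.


Resilience = h_rebound / h_drop * 100
= 110.8 / 290 * 100
= 38.2%

38.2%


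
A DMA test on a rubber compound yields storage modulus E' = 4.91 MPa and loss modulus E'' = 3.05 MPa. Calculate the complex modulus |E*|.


|E*| = sqrt(E'^2 + E''^2)
= sqrt(4.91^2 + 3.05^2)
= sqrt(24.1081 + 9.3025)
= 5.78 MPa

5.78 MPa


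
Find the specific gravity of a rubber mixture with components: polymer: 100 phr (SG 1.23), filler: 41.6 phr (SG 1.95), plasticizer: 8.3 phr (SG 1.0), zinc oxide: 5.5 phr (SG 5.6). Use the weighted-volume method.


Sum of weights = 155.4
Volume contributions:
  polymer: 100/1.23 = 81.3008
  filler: 41.6/1.95 = 21.3333
  plasticizer: 8.3/1.0 = 8.3000
  zinc oxide: 5.5/5.6 = 0.9821
Sum of volumes = 111.9163
SG = 155.4 / 111.9163 = 1.389

SG = 1.389


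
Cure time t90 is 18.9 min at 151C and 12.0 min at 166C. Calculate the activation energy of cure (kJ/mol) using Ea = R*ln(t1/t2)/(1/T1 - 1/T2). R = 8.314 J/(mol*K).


T1 = 424.15 K, T2 = 439.15 K
1/T1 - 1/T2 = 8.0530e-05
ln(t1/t2) = ln(18.9/12.0) = 0.4543
Ea = 8.314 * 0.4543 / 8.0530e-05 = 46897.6516 J/mol
Ea = 46.9 kJ/mol

46.9 kJ/mol


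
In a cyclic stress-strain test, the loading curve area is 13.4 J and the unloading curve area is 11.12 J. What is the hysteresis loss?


Hysteresis loss = loading - unloading
= 13.4 - 11.12
= 2.28 J

2.28 J


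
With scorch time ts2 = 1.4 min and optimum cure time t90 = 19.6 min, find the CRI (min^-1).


CRI = 100 / (t90 - ts2)
= 100 / (19.6 - 1.4)
= 100 / 18.2
= 5.49 min^-1

5.49 min^-1


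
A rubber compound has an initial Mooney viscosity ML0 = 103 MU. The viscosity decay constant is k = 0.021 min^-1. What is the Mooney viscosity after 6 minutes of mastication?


ML = ML0 * exp(-k * t)
ML = 103 * exp(-0.021 * 6)
ML = 103 * 0.8816
ML = 90.81 MU

90.81 MU


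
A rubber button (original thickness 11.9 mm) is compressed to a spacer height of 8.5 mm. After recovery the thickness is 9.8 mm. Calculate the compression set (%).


CS = (t0 - recovered) / (t0 - ts) * 100
= (11.9 - 9.8) / (11.9 - 8.5) * 100
= 2.1 / 3.4 * 100
= 61.8%

61.8%


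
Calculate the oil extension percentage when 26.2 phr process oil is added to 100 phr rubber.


Oil % = oil / (100 + oil) * 100
= 26.2 / (100 + 26.2) * 100
= 26.2 / 126.2 * 100
= 20.76%

20.76%


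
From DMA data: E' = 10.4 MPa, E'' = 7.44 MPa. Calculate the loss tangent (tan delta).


tan delta = E'' / E'
= 7.44 / 10.4
= 0.7154

tan delta = 0.7154


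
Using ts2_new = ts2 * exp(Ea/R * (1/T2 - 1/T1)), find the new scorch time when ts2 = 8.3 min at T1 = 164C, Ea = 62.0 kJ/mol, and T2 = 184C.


Convert temperatures: T1 = 164 + 273.15 = 437.15 K, T2 = 184 + 273.15 = 457.15 K
ts2_new = 8.3 * exp(62000 / 8.314 * (1/457.15 - 1/437.15))
1/T2 - 1/T1 = -1.0008e-04
ts2_new = 3.94 min

3.94 min


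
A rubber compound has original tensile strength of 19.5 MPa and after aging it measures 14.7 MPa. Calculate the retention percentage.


Retention = aged / original * 100
= 14.7 / 19.5 * 100
= 75.4%

75.4%


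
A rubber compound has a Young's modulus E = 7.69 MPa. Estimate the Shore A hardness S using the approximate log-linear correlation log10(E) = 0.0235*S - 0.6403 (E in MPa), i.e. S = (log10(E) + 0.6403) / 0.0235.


log10(E) = 0.0235*S - 0.6403  =>  S = (log10(E) + 0.6403) / 0.0235
log10(7.69) = 0.885926
S = (0.885926 + 0.6403) / 0.0235 = 1.526226 / 0.0235
S = 64.9

Shore A = 64.9


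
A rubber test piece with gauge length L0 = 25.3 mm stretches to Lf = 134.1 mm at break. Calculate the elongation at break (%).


Elongation = (Lf - L0) / L0 * 100
= (134.1 - 25.3) / 25.3 * 100
= 108.8 / 25.3 * 100
= 430.0%

430.0%


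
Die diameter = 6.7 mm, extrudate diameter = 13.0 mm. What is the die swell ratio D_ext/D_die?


Die swell ratio = D_extrudate / D_die
= 13.0 / 6.7
= 1.94

Die swell = 1.94


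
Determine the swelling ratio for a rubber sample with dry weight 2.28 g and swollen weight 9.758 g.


Q = W_swollen / W_dry
Q = 9.758 / 2.28
Q = 4.28

Q = 4.28


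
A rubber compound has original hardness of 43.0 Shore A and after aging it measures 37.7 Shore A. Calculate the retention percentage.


Retention = aged / original * 100
= 37.7 / 43.0 * 100
= 87.7%

87.7%


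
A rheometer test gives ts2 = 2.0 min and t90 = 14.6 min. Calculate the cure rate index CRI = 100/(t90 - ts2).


CRI = 100 / (t90 - ts2)
= 100 / (14.6 - 2.0)
= 100 / 12.6
= 7.94 min^-1

7.94 min^-1


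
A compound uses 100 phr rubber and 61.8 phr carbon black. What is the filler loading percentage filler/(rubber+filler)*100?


Filler % = filler / (rubber + filler) * 100
= 61.8 / (100 + 61.8) * 100
= 61.8 / 161.8 * 100
= 38.2%

38.2%


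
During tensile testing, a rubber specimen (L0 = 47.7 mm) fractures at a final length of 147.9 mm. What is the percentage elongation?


Elongation = (Lf - L0) / L0 * 100
= (147.9 - 47.7) / 47.7 * 100
= 100.2 / 47.7 * 100
= 210.1%

210.1%


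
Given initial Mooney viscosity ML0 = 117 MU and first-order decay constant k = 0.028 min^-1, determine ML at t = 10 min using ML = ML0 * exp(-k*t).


ML = ML0 * exp(-k * t)
ML = 117 * exp(-0.028 * 10)
ML = 117 * 0.7558
ML = 88.43 MU

88.43 MU


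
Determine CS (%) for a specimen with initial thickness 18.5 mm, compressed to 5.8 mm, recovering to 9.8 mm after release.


CS = (t0 - recovered) / (t0 - ts) * 100
= (18.5 - 9.8) / (18.5 - 5.8) * 100
= 8.7 / 12.7 * 100
= 68.5%

68.5%


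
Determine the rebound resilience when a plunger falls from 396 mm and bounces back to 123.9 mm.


Resilience = h_rebound / h_drop * 100
= 123.9 / 396 * 100
= 31.3%

31.3%


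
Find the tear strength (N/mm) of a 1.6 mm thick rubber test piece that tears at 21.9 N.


Tear strength = force / thickness
= 21.9 / 1.6
= 13.69 N/mm

13.69 N/mm


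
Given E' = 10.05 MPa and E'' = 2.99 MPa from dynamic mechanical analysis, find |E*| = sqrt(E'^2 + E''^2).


|E*| = sqrt(E'^2 + E''^2)
= sqrt(10.05^2 + 2.99^2)
= sqrt(101.0025 + 8.9401)
= 10.485 MPa

10.485 MPa


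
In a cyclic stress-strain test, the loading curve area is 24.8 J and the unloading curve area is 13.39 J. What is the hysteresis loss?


Hysteresis loss = loading - unloading
= 24.8 - 13.39
= 11.41 J

11.41 J


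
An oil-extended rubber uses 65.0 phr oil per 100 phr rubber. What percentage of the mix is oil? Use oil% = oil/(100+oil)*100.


Oil % = oil / (100 + oil) * 100
= 65.0 / (100 + 65.0) * 100
= 65.0 / 165.0 * 100
= 39.39%

39.39%


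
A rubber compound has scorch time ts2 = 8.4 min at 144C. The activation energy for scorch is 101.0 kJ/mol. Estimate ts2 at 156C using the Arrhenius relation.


Convert temperatures: T1 = 144 + 273.15 = 417.15 K, T2 = 156 + 273.15 = 429.15 K
ts2_new = 8.4 * exp(101000 / 8.314 * (1/429.15 - 1/417.15))
1/T2 - 1/T1 = -6.7032e-05
ts2_new = 3.72 min

3.72 min


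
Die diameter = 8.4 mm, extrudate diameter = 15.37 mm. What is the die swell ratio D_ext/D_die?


Die swell ratio = D_extrudate / D_die
= 15.37 / 8.4
= 1.83

Die swell = 1.83


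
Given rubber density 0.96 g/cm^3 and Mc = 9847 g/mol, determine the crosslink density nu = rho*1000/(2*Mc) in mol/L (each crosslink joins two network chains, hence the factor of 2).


nu = rho * 1000 / (2 * Mc)
nu = 0.96 * 1000 / (2 * 9847)
nu = 960.0 / 19694
nu = 0.0487 mol/L

0.0487 mol/L


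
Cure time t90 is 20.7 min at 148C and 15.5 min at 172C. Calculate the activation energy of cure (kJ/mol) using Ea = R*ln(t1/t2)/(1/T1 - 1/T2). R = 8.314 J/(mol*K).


T1 = 421.15 K, T2 = 445.15 K
1/T1 - 1/T2 = 1.2802e-04
ln(t1/t2) = ln(20.7/15.5) = 0.2893
Ea = 8.314 * 0.2893 / 1.2802e-04 = 18788.0152 J/mol
Ea = 18.79 kJ/mol

18.79 kJ/mol


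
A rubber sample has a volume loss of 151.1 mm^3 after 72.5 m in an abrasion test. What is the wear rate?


Rate = volume_loss / distance
= 151.1 / 72.5
= 2.084 mm^3/m

2.084 mm^3/m


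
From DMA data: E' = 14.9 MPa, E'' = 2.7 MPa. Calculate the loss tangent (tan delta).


tan delta = E'' / E'
= 2.7 / 14.9
= 0.1812

tan delta = 0.1812


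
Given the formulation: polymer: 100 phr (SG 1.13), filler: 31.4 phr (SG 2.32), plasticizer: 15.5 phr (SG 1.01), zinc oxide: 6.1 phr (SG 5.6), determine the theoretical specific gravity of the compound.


Sum of weights = 153.0
Volume contributions:
  polymer: 100/1.13 = 88.4956
  filler: 31.4/2.32 = 13.5345
  plasticizer: 15.5/1.01 = 15.3465
  zinc oxide: 6.1/5.6 = 1.0893
Sum of volumes = 118.4659
SG = 153.0 / 118.4659 = 1.292

SG = 1.292


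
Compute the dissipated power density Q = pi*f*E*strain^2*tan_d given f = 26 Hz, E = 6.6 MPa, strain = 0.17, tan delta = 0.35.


Q = pi * f * E * strain^2 * tan_d
= pi * 26 * 6.6 * 0.17^2 * 0.35
= pi * 26 * 6.6 * 0.0289 * 0.35
= 5.4530

Q = 5.4530


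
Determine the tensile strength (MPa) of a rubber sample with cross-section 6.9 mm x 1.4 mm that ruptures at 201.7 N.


Area = width * thickness = 6.9 * 1.4 = 9.66 mm^2
TS = force / area = 201.7 / 9.66 = 20.88 MPa

20.88 MPa


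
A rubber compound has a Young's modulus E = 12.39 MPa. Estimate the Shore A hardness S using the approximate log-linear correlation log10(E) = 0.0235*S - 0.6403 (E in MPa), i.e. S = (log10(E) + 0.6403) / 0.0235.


log10(E) = 0.0235*S - 0.6403  =>  S = (log10(E) + 0.6403) / 0.0235
log10(12.39) = 1.093071
S = (1.093071 + 0.6403) / 0.0235 = 1.733371 / 0.0235
S = 73.8

Shore A = 73.8


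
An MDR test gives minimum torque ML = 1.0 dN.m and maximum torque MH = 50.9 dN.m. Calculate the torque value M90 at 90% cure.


M90 = ML + 0.9 * (MH - ML)
M90 = 1.0 + 0.9 * (50.9 - 1.0)
M90 = 1.0 + 0.9 * 49.9
M90 = 45.91 dN.m

45.91 dN.m


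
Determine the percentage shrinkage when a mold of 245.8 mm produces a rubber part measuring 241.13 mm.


Shrinkage = (mold - part) / mold * 100
= (245.8 - 241.13) / 245.8 * 100
= 4.67 / 245.8 * 100
= 1.9%

1.9%


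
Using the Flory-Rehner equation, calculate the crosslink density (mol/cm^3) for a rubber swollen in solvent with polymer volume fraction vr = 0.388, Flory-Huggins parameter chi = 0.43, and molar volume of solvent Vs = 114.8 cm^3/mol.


ln(1 - vr) = ln(1 - 0.388) = -0.4910
Numerator = -((-0.4910) + 0.388 + 0.43 * 0.388^2) = 0.0383
Denominator = 114.8 * (0.388^(1/3) - 0.388/2) = 61.4597
nu = 0.0383 / 61.4597 = 6.2299e-04 mol/cm^3

6.2299e-04 mol/cm^3


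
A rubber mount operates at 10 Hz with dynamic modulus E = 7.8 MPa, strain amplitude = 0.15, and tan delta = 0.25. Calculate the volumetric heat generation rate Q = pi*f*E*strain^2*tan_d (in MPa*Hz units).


Q = pi * f * E * strain^2 * tan_d
= pi * 10 * 7.8 * 0.15^2 * 0.25
= pi * 10 * 7.8 * 0.0225 * 0.25
= 1.3784

Q = 1.3784


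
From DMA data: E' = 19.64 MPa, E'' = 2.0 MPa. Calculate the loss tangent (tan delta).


tan delta = E'' / E'
= 2.0 / 19.64
= 0.1018

tan delta = 0.1018


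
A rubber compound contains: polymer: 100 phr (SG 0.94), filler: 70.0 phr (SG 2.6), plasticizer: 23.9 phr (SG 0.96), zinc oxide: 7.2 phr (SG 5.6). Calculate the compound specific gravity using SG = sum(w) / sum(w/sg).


Sum of weights = 201.1
Volume contributions:
  polymer: 100/0.94 = 106.3830
  filler: 70.0/2.6 = 26.9231
  plasticizer: 23.9/0.96 = 24.8958
  zinc oxide: 7.2/5.6 = 1.2857
Sum of volumes = 159.4876
SG = 201.1 / 159.4876 = 1.261

SG = 1.261


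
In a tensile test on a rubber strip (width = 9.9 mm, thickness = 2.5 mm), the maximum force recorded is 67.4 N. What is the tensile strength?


Area = width * thickness = 9.9 * 2.5 = 24.75 mm^2
TS = force / area = 67.4 / 24.75 = 2.72 MPa

2.72 MPa


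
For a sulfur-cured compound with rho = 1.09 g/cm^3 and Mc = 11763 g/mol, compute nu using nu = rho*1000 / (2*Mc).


nu = rho * 1000 / (2 * Mc)
nu = 1.09 * 1000 / (2 * 11763)
nu = 1090.0 / 23526
nu = 0.0463 mol/L

0.0463 mol/L


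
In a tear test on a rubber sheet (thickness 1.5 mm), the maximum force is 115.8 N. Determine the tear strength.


Tear strength = force / thickness
= 115.8 / 1.5
= 77.2 N/mm

77.2 N/mm


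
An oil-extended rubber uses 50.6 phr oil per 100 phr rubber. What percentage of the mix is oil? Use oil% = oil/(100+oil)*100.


Oil % = oil / (100 + oil) * 100
= 50.6 / (100 + 50.6) * 100
= 50.6 / 150.6 * 100
= 33.6%

33.6%


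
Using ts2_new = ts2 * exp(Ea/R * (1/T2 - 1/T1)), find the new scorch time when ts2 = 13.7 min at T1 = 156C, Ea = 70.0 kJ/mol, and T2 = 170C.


Convert temperatures: T1 = 156 + 273.15 = 429.15 K, T2 = 170 + 273.15 = 443.15 K
ts2_new = 13.7 * exp(70000 / 8.314 * (1/443.15 - 1/429.15))
1/T2 - 1/T1 = -7.3615e-05
ts2_new = 7.37 min

7.37 min


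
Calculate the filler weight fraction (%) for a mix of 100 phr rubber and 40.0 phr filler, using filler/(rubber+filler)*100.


Filler % = filler / (rubber + filler) * 100
= 40.0 / (100 + 40.0) * 100
= 40.0 / 140.0 * 100
= 28.57%

28.57%


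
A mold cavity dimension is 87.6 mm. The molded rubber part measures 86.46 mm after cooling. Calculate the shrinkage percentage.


Shrinkage = (mold - part) / mold * 100
= (87.6 - 86.46) / 87.6 * 100
= 1.14 / 87.6 * 100
= 1.3%

1.3%


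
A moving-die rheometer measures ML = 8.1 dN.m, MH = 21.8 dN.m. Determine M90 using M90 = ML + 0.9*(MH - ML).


M90 = ML + 0.9 * (MH - ML)
M90 = 8.1 + 0.9 * (21.8 - 8.1)
M90 = 8.1 + 0.9 * 13.7
M90 = 20.43 dN.m

20.43 dN.m


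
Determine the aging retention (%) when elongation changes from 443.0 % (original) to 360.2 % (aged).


Retention = aged / original * 100
= 360.2 / 443.0 * 100
= 81.3%

81.3%


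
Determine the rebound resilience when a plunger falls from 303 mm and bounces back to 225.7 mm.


Resilience = h_rebound / h_drop * 100
= 225.7 / 303 * 100
= 74.5%

74.5%


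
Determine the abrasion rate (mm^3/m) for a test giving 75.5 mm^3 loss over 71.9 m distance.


Rate = volume_loss / distance
= 75.5 / 71.9
= 1.05 mm^3/m

1.05 mm^3/m


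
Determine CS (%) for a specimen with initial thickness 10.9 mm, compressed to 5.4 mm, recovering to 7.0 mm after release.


CS = (t0 - recovered) / (t0 - ts) * 100
= (10.9 - 7.0) / (10.9 - 5.4) * 100
= 3.9 / 5.5 * 100
= 70.9%

70.9%


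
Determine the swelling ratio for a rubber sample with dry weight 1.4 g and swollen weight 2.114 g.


Q = W_swollen / W_dry
Q = 2.114 / 1.4
Q = 1.51

Q = 1.51


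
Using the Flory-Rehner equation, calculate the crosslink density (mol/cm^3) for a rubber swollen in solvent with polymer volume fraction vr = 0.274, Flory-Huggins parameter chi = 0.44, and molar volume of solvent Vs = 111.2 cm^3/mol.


ln(1 - vr) = ln(1 - 0.274) = -0.3202
Numerator = -((-0.3202) + 0.274 + 0.44 * 0.274^2) = 0.0132
Denominator = 111.2 * (0.274^(1/3) - 0.274/2) = 56.9907
nu = 0.0132 / 56.9907 = 2.3112e-04 mol/cm^3

2.3112e-04 mol/cm^3


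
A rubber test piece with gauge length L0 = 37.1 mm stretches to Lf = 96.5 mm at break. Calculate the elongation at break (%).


Elongation = (Lf - L0) / L0 * 100
= (96.5 - 37.1) / 37.1 * 100
= 59.4 / 37.1 * 100
= 160.1%

160.1%


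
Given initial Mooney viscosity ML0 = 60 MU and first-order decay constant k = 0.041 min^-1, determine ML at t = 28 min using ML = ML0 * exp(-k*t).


ML = ML0 * exp(-k * t)
ML = 60 * exp(-0.041 * 28)
ML = 60 * 0.3173
ML = 19.04 MU

19.04 MU


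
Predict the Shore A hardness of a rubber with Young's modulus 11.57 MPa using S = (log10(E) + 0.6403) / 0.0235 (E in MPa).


log10(E) = 0.0235*S - 0.6403  =>  S = (log10(E) + 0.6403) / 0.0235
log10(11.57) = 1.063333
S = (1.063333 + 0.6403) / 0.0235 = 1.703633 / 0.0235
S = 72.5

Shore A = 72.5


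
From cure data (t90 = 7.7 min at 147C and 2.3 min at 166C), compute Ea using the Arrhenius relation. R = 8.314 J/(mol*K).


T1 = 420.15 K, T2 = 439.15 K
1/T1 - 1/T2 = 1.0298e-04
ln(t1/t2) = ln(7.7/2.3) = 1.2083
Ea = 8.314 * 1.2083 / 1.0298e-04 = 97555.6613 J/mol
Ea = 97.56 kJ/mol

97.56 kJ/mol


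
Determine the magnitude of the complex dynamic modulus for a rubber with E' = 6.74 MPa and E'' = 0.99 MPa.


|E*| = sqrt(E'^2 + E''^2)
= sqrt(6.74^2 + 0.99^2)
= sqrt(45.4276 + 0.9801)
= 6.812 MPa

6.812 MPa


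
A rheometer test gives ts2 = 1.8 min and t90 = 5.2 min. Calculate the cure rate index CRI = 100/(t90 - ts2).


CRI = 100 / (t90 - ts2)
= 100 / (5.2 - 1.8)
= 100 / 3.4
= 29.41 min^-1

29.41 min^-1


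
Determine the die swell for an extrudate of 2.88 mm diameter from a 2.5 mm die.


Die swell ratio = D_extrudate / D_die
= 2.88 / 2.5
= 1.152

Die swell = 1.152


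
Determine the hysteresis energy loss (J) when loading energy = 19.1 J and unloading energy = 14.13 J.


Hysteresis loss = loading - unloading
= 19.1 - 14.13
= 4.97 J

4.97 J


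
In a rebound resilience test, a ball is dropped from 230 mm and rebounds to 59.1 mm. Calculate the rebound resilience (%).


Resilience = h_rebound / h_drop * 100
= 59.1 / 230 * 100
= 25.7%

25.7%


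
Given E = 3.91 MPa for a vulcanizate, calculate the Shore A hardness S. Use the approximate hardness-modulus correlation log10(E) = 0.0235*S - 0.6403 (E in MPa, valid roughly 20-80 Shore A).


log10(E) = 0.0235*S - 0.6403  =>  S = (log10(E) + 0.6403) / 0.0235
log10(3.91) = 0.592177
S = (0.592177 + 0.6403) / 0.0235 = 1.232477 / 0.0235
S = 52.4

Shore A = 52.4


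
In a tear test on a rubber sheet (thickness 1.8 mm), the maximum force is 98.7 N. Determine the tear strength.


Tear strength = force / thickness
= 98.7 / 1.8
= 54.83 N/mm

54.83 N/mm


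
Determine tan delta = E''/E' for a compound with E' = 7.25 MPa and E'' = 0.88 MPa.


tan delta = E'' / E'
= 0.88 / 7.25
= 0.1214

tan delta = 0.1214


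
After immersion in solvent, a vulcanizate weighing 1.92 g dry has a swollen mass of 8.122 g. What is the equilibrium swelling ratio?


Q = W_swollen / W_dry
Q = 8.122 / 1.92
Q = 4.23

Q = 4.23


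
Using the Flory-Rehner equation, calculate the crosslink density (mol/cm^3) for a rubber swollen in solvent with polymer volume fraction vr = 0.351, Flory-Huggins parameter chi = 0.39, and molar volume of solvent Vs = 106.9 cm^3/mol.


ln(1 - vr) = ln(1 - 0.351) = -0.4323
Numerator = -((-0.4323) + 0.351 + 0.39 * 0.351^2) = 0.0333
Denominator = 106.9 * (0.351^(1/3) - 0.351/2) = 56.6464
nu = 0.0333 / 56.6464 = 5.8740e-04 mol/cm^3

5.8740e-04 mol/cm^3


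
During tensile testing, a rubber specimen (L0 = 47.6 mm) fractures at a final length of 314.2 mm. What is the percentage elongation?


Elongation = (Lf - L0) / L0 * 100
= (314.2 - 47.6) / 47.6 * 100
= 266.6 / 47.6 * 100
= 560.1%

560.1%


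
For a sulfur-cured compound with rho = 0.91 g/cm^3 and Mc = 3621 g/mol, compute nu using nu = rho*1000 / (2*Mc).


nu = rho * 1000 / (2 * Mc)
nu = 0.91 * 1000 / (2 * 3621)
nu = 910.0 / 7242
nu = 0.1257 mol/L

0.1257 mol/L


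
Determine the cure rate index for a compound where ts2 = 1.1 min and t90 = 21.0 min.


CRI = 100 / (t90 - ts2)
= 100 / (21.0 - 1.1)
= 100 / 19.9
= 5.03 min^-1

5.03 min^-1


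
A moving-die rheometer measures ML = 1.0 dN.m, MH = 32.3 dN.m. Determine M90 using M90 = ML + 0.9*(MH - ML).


M90 = ML + 0.9 * (MH - ML)
M90 = 1.0 + 0.9 * (32.3 - 1.0)
M90 = 1.0 + 0.9 * 31.3
M90 = 29.17 dN.m

29.17 dN.m


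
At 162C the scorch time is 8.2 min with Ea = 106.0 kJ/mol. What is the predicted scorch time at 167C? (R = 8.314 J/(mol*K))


Convert temperatures: T1 = 162 + 273.15 = 435.15 K, T2 = 167 + 273.15 = 440.15 K
ts2_new = 8.2 * exp(106000 / 8.314 * (1/440.15 - 1/435.15))
1/T2 - 1/T1 = -2.6105e-05
ts2_new = 5.88 min

5.88 min


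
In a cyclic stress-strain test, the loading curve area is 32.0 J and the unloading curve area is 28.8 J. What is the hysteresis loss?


Hysteresis loss = loading - unloading
= 32.0 - 28.8
= 3.2 J

3.2 J


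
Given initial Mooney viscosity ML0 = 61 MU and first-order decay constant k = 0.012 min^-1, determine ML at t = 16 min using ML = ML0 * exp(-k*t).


ML = ML0 * exp(-k * t)
ML = 61 * exp(-0.012 * 16)
ML = 61 * 0.8253
ML = 50.34 MU

50.34 MU


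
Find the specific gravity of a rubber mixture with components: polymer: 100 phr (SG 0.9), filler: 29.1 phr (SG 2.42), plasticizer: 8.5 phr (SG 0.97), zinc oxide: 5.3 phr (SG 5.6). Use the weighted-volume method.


Sum of weights = 142.9
Volume contributions:
  polymer: 100/0.9 = 111.1111
  filler: 29.1/2.42 = 12.0248
  plasticizer: 8.5/0.97 = 8.7629
  zinc oxide: 5.3/5.6 = 0.9464
Sum of volumes = 132.8452
SG = 142.9 / 132.8452 = 1.076

SG = 1.076


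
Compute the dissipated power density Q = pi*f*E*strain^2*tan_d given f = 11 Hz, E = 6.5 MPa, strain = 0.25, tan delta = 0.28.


Q = pi * f * E * strain^2 * tan_d
= pi * 11 * 6.5 * 0.25^2 * 0.28
= pi * 11 * 6.5 * 0.0625 * 0.28
= 3.9309

Q = 3.9309


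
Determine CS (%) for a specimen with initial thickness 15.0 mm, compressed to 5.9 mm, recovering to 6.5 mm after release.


CS = (t0 - recovered) / (t0 - ts) * 100
= (15.0 - 6.5) / (15.0 - 5.9) * 100
= 8.5 / 9.1 * 100
= 93.4%

93.4%


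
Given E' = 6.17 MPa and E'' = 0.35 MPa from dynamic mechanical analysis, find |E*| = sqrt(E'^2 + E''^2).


|E*| = sqrt(E'^2 + E''^2)
= sqrt(6.17^2 + 0.35^2)
= sqrt(38.0689 + 0.1225)
= 6.18 MPa

6.18 MPa


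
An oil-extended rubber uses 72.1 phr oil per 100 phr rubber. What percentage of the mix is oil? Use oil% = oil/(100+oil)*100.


Oil % = oil / (100 + oil) * 100
= 72.1 / (100 + 72.1) * 100
= 72.1 / 172.1 * 100
= 41.89%

41.89%


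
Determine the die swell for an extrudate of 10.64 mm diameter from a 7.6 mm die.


Die swell ratio = D_extrudate / D_die
= 10.64 / 7.6
= 1.4

Die swell = 1.4


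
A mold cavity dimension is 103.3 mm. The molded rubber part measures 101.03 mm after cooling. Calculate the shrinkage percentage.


Shrinkage = (mold - part) / mold * 100
= (103.3 - 101.03) / 103.3 * 100
= 2.27 / 103.3 * 100
= 2.2%

2.2%


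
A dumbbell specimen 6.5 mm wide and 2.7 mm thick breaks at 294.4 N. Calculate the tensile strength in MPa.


Area = width * thickness = 6.5 * 2.7 = 17.55 mm^2
TS = force / area = 294.4 / 17.55 = 16.77 MPa

16.77 MPa


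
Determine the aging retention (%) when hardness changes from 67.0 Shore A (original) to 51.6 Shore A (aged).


Retention = aged / original * 100
= 51.6 / 67.0 * 100
= 77.0%

77.0%


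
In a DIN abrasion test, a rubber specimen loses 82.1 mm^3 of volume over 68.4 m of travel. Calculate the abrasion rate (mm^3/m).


Rate = volume_loss / distance
= 82.1 / 68.4
= 1.2 mm^3/m

1.2 mm^3/m


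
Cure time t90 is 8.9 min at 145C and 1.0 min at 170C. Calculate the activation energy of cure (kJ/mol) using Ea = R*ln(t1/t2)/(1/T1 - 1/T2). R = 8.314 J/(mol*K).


T1 = 418.15 K, T2 = 443.15 K
1/T1 - 1/T2 = 1.3491e-04
ln(t1/t2) = ln(8.9/1.0) = 2.1861
Ea = 8.314 * 2.1861 / 1.3491e-04 = 134714.1487 J/mol
Ea = 134.71 kJ/mol

134.71 kJ/mol


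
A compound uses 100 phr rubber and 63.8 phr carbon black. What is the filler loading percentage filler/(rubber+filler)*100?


Filler % = filler / (rubber + filler) * 100
= 63.8 / (100 + 63.8) * 100
= 63.8 / 163.8 * 100
= 38.95%

38.95%


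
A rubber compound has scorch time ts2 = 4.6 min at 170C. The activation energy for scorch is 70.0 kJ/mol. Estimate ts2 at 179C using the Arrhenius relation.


Convert temperatures: T1 = 170 + 273.15 = 443.15 K, T2 = 179 + 273.15 = 452.15 K
ts2_new = 4.6 * exp(70000 / 8.314 * (1/452.15 - 1/443.15))
1/T2 - 1/T1 = -4.4917e-05
ts2_new = 3.15 min

3.15 min


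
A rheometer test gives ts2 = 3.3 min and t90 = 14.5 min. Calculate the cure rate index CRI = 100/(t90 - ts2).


CRI = 100 / (t90 - ts2)
= 100 / (14.5 - 3.3)
= 100 / 11.2
= 8.93 min^-1

8.93 min^-1


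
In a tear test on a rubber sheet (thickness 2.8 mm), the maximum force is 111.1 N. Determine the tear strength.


Tear strength = force / thickness
= 111.1 / 2.8
= 39.68 N/mm

39.68 N/mm


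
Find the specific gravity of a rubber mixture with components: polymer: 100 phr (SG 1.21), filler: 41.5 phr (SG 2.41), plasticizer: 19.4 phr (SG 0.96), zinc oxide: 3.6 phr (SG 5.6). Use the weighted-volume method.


Sum of weights = 164.5
Volume contributions:
  polymer: 100/1.21 = 82.6446
  filler: 41.5/2.41 = 17.2199
  plasticizer: 19.4/0.96 = 20.2083
  zinc oxide: 3.6/5.6 = 0.6429
Sum of volumes = 120.7157
SG = 164.5 / 120.7157 = 1.363

SG = 1.363


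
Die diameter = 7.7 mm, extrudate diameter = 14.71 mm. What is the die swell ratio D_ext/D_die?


Die swell ratio = D_extrudate / D_die
= 14.71 / 7.7
= 1.91

Die swell = 1.91


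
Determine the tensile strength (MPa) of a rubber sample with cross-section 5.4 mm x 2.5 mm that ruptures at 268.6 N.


Area = width * thickness = 5.4 * 2.5 = 13.5 mm^2
TS = force / area = 268.6 / 13.5 = 19.9 MPa

19.9 MPa
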